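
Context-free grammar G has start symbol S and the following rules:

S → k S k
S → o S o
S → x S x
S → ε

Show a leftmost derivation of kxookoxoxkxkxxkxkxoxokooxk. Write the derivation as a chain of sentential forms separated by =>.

S=>kSk=>kxSxk=>kxoSoxk=>kxooSooxk=>kxookSkooxk=>kxookoSokooxk=>kxookoxSxokooxk=>kxookoxoSoxokooxk=>kxookoxoxSxoxokooxk=>kxookoxoxkSkxoxokooxk=>kxookoxoxkxSxkxoxokooxk=>kxookoxoxkxkSkxkxoxokooxk=>kxookoxoxkxkxSxkxkxoxokooxk=>kxookoxoxkxkxxkxkxoxokooxk

S => kSk   [S → k S k]
kSk => kxSxk   [S → x S x]
kxSxk => kxoSoxk   [S → o S o]
kxoSoxk => kxooSooxk   [S → o S o]
kxooSooxk => kxookSkooxk   [S → k S k]
kxookSkooxk => kxookoSokooxk   [S → o S o]
kxookoSokooxk => kxookoxSxokooxk   [S → x S x]
kxookoxSxokooxk => kxookoxoSoxokooxk   [S → o S o]
kxookoxoSoxokooxk => kxookoxoxSxoxokooxk   [S → x S x]
kxookoxoxSxoxokooxk => kxookoxoxkSkxoxokooxk   [S → k S k]
kxookoxoxkSkxoxokooxk => kxookoxoxkxSxkxoxokooxk   [S → x S x]
kxookoxoxkxSxkxoxokooxk => kxookoxoxkxkSkxkxoxokooxk   [S → k S k]
kxookoxoxkxkSkxkxoxokooxk => kxookoxoxkxkxSxkxkxoxokooxk   [S → x S x]
kxookoxoxkxkxSxkxkxoxokooxk => kxookoxoxkxkxxkxkxoxokooxk   [S → ε]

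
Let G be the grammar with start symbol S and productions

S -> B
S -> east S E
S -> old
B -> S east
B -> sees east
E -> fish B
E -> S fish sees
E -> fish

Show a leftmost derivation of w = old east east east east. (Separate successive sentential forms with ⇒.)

S ⇒ B ⇒ S east ⇒ B east ⇒ S east east ⇒ B east east ⇒ S east east east ⇒ B east east east ⇒ S east east east east ⇒ old east east east east

S ⇒ B   [S -> B]
B ⇒ S east   [B -> S east]
S east ⇒ B east   [S -> B]
B east ⇒ S east east   [B -> S east]
S east east ⇒ B east east   [S -> B]
B east east ⇒ S east east east   [B -> S east]
S east east east ⇒ B east east east   [S -> B]
B east east east ⇒ S east east east east   [B -> S east]
S east east east east ⇒ old east east east east   [S -> old]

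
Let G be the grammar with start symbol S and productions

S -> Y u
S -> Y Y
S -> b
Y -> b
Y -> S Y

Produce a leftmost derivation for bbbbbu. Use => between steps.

S => Yu => SYu => YYYu => SYYYu => bYYYu => bSYYYu => bbYYYu => bbbYYu => bbbbYu => bbbbbu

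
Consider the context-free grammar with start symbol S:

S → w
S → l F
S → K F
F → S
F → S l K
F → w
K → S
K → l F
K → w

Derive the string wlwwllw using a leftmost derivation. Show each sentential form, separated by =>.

S => KF => wF => wSlK => wKFlK => wlFFlK => wlwFlK => wlwwlK => wlwwllF => wlwwllS => wlwwllw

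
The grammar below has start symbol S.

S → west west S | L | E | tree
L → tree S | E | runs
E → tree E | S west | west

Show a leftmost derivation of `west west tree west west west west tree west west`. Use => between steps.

S => west west S   [S → west west S]
west west S => west west E   [S → E]
west west E => west west tree E   [E → tree E]
west west tree E => west west tree S west   [E → S west]
west west tree S west => west west tree west west S west   [S → west west S]
west west tree west west S west => west west tree west west west west S west   [S → west west S]
west west tree west west west west S west => west west tree west west west west E west   [S → E]
west west tree west west west west E west => west west tree west west west west S west west   [E → S west]
west west tree west west west west S west west => west west tree west west west west tree west west   [S → tree]

S => west west S => west west E => west west tree E => west west tree S west => west west tree west west S west => west west tree west west west west S west => west west tree west west west west E west => west west tree west west west west S west west => west west tree west west west west tree west west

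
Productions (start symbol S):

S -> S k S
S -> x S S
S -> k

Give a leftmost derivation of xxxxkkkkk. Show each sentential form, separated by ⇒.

S ⇒ xSS ⇒ xxSSS ⇒ xxxSSSS ⇒ xxxxSSSSS ⇒ xxxxkSSSS ⇒ xxxxkkSSS ⇒ xxxxkkkSS ⇒ xxxxkkkkS ⇒ xxxxkkkkk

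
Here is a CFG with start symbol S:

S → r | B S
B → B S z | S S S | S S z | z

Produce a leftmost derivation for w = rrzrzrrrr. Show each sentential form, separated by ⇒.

S ⇒ BS ⇒ SSSS ⇒ BSSSS ⇒ BSzSSSS ⇒ SSzSzSSSS ⇒ rSzSzSSSS ⇒ rrzSzSSSS ⇒ rrzrzSSSS ⇒ rrzrzrSSS ⇒ rrzrzrrSS ⇒ rrzrzrrrS ⇒ rrzrzrrrr

S ⇒ BS   [S → B S]
BS ⇒ SSSS   [B → S S S]
SSSS ⇒ BSSSS   [S → B S]
BSSSS ⇒ BSzSSSS   [B → B S z]
BSzSSSS ⇒ SSzSzSSSS   [B → S S z]
SSzSzSSSS ⇒ rSzSzSSSS   [S → r]
rSzSzSSSS ⇒ rrzSzSSSS   [S → r]
rrzSzSSSS ⇒ rrzrzSSSS   [S → r]
rrzrzSSSS ⇒ rrzrzrSSS   [S → r]
rrzrzrSSS ⇒ rrzrzrrSS   [S → r]
rrzrzrrSS ⇒ rrzrzrrrS   [S → r]
rrzrzrrrS ⇒ rrzrzrrrr   [S → r]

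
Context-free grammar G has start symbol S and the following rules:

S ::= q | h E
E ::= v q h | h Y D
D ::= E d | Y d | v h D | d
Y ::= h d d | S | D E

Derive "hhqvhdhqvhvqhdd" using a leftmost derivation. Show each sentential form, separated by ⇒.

S ⇒ hE ⇒ hhYD ⇒ hhSD ⇒ hhqD ⇒ hhqYd ⇒ hhqDEd ⇒ hhqvhDEd ⇒ hhqvhdEd ⇒ hhqvhdhYDd ⇒ hhqvhdhSDd ⇒ hhqvhdhqDd ⇒ hhqvhdhqvhDd ⇒ hhqvhdhqvhEdd ⇒ hhqvhdhqvhvqhdd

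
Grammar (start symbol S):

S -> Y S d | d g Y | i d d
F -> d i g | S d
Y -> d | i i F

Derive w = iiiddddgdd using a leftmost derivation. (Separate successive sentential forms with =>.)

S => YSd   [S -> Y S d]
YSd => iiFSd   [Y -> i i F]
iiFSd => iiSdSd   [F -> S d]
iiSdSd => iiidddSd   [S -> i d d]
iiidddSd => iiiddddgYd   [S -> d g Y]
iiiddddgYd => iiiddddgdd   [Y -> d]

S => YSd => iiFSd => iiSdSd => iiidddSd => iiiddddgYd => iiiddddgdd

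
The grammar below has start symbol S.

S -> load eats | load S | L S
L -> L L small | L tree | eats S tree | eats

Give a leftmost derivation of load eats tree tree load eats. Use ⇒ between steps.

S ⇒ load S ⇒ load L S ⇒ load L tree S ⇒ load L tree tree S ⇒ load eats tree tree S ⇒ load eats tree tree load eats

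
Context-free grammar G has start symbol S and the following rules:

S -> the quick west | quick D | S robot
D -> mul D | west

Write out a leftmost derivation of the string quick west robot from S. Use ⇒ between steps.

S ⇒ S robot   [S -> S robot]
S robot ⇒ quick D robot   [S -> quick D]
quick D robot ⇒ quick west robot   [D -> west]

S ⇒ S robot ⇒ quick D robot ⇒ quick west robot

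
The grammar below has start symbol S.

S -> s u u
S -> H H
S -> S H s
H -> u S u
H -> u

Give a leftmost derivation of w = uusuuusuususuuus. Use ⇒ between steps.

S ⇒ SHs   [S -> S H s]
SHs ⇒ SHsHs   [S -> S H s]
SHsHs ⇒ HHHsHs   [S -> H H]
HHHsHs ⇒ uHHsHs   [H -> u]
uHHsHs ⇒ uuSuHsHs   [H -> u S u]
uuSuHsHs ⇒ uuSHsuHsHs   [S -> S H s]
uuSHsuHsHs ⇒ uusuuHsuHsHs   [S -> s u u]
uusuuHsuHsHs ⇒ uusuuusuHsHs   [H -> u]
uusuuusuHsHs ⇒ uusuuusuusHs   [H -> u]
uusuuusuusHs ⇒ uusuuusuusuSus   [H -> u S u]
uusuuusuusuSus ⇒ uusuuusuususuuus   [S -> s u u]

S ⇒ SHs ⇒ SHsHs ⇒ HHHsHs ⇒ uHHsHs ⇒ uuSuHsHs ⇒ uuSHsuHsHs ⇒ uusuuHsuHsHs ⇒ uusuuusuHsHs ⇒ uusuuusuusHs ⇒ uusuuusuusuSus ⇒ uusuuusuususuuus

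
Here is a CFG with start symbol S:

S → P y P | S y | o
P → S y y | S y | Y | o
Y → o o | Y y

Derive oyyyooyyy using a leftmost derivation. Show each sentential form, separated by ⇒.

S ⇒ PyP ⇒ SyyyP ⇒ oyyyP ⇒ oyyyY ⇒ oyyyYy ⇒ oyyyYyy ⇒ oyyyYyyy ⇒ oyyyooyyy

S ⇒ PyP   [S → P y P]
PyP ⇒ SyyyP   [P → S y y]
SyyyP ⇒ oyyyP   [S → o]
oyyyP ⇒ oyyyY   [P → Y]
oyyyY ⇒ oyyyYy   [Y → Y y]
oyyyYy ⇒ oyyyYyy   [Y → Y y]
oyyyYyy ⇒ oyyyYyyy   [Y → Y y]
oyyyYyyy ⇒ oyyyooyyy   [Y → o o]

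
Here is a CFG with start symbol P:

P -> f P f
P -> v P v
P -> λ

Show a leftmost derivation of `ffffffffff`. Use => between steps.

P => fPf => ffPff => fffPfff => ffffPffff => fffffPfffff => ffffffffff

P => fPf   [P -> f P f]
fPf => ffPff   [P -> f P f]
ffPff => fffPfff   [P -> f P f]
fffPfff => ffffPffff   [P -> f P f]
ffffPffff => fffffPfffff   [P -> f P f]
fffffPfffff => ffffffffff   [P -> λ]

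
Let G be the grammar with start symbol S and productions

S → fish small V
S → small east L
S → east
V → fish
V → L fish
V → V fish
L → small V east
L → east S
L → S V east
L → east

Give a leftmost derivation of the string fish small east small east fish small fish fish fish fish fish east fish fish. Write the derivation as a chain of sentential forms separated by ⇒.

S ⇒ fish small V   [S → fish small V]
fish small V ⇒ fish small V fish   [V → V fish]
fish small V fish ⇒ fish small L fish fish   [V → L fish]
fish small L fish fish ⇒ fish small east S fish fish   [L → east S]
fish small east S fish fish ⇒ fish small east small east L fish fish   [S → small east L]
fish small east small east L fish fish ⇒ fish small east small east S V east fish fish   [L → S V east]
fish small east small east S V east fish fish ⇒ fish small east small east fish small V V east fish fish   [S → fish small V]
fish small east small east fish small V V east fish fish ⇒ fish small east small east fish small V fish V east fish fish   [V → V fish]
fish small east small east fish small V fish V east fish fish ⇒ fish small east small east fish small V fish fish V east fish fish   [V → V fish]
fish small east small east fish small V fish fish V east fish fish ⇒ fish small east small east fish small fish fish fish V east fish fish   [V → fish]
fish small east small east fish small fish fish fish V east fish fish ⇒ fish small east small east fish small fish fish fish V fish east fish fish   [V → V fish]
fish small east small east fish small fish fish fish V fish east fish fish ⇒ fish small east small east fish small fish fish fish fish fish east fish fish   [V → fish]

S ⇒ fish small V ⇒ fish small V fish ⇒ fish small L fish fish ⇒ fish small east S fish fish ⇒ fish small east small east L fish fish ⇒ fish small east small east S V east fish fish ⇒ fish small east small east fish small V V east fish fish ⇒ fish small east small east fish small V fish V east fish fish ⇒ fish small east small east fish small V fish fish V east fish fish ⇒ fish small east small east fish small fish fish fish V east fish fish ⇒ fish small east small east fish small fish fish fish V fish east fish fish ⇒ fish small east small east fish small fish fish fish fish fish east fish fish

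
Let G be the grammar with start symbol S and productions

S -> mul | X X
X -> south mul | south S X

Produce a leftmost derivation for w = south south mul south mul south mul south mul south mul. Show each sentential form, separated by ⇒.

S ⇒ X X ⇒ south S X X ⇒ south X X X X ⇒ south south S X X X X ⇒ south south mul X X X X ⇒ south south mul south mul X X X ⇒ south south mul south mul south mul X X ⇒ south south mul south mul south mul south mul X ⇒ south south mul south mul south mul south mul south mul

S ⇒ X X   [S -> X X]
X X ⇒ south S X X   [X -> south S X]
south S X X ⇒ south X X X X   [S -> X X]
south X X X X ⇒ south south S X X X X   [X -> south S X]
south south S X X X X ⇒ south south mul X X X X   [S -> mul]
south south mul X X X X ⇒ south south mul south mul X X X   [X -> south mul]
south south mul south mul X X X ⇒ south south mul south mul south mul X X   [X -> south mul]
south south mul south mul south mul X X ⇒ south south mul south mul south mul south mul X   [X -> south mul]
south south mul south mul south mul south mul X ⇒ south south mul south mul south mul south mul south mul   [X -> south mul]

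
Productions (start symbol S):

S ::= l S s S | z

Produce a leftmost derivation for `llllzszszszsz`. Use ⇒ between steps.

S ⇒ lSsS   [S ::= l S s S]
lSsS ⇒ llSsSsS   [S ::= l S s S]
llSsSsS ⇒ lllSsSsSsS   [S ::= l S s S]
lllSsSsSsS ⇒ llllSsSsSsSsS   [S ::= l S s S]
llllSsSsSsSsS ⇒ llllzsSsSsSsS   [S ::= z]
llllzsSsSsSsS ⇒ llllzszsSsSsS   [S ::= z]
llllzszsSsSsS ⇒ llllzszszsSsS   [S ::= z]
llllzszszsSsS ⇒ llllzszszszsS   [S ::= z]
llllzszszszsS ⇒ llllzszszszsz   [S ::= z]

S ⇒ lSsS ⇒ llSsSsS ⇒ lllSsSsSsS ⇒ llllSsSsSsSsS ⇒ llllzsSsSsSsS ⇒ llllzszsSsSsS ⇒ llllzszszsSsS ⇒ llllzszszszsS ⇒ llllzszszszsz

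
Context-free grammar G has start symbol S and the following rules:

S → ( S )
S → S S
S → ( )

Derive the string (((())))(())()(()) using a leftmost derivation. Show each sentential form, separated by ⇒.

S ⇒ SS   [S → S S]
SS ⇒ (S)S   [S → ( S )]
(S)S ⇒ ((S))S   [S → ( S )]
((S))S ⇒ (((S)))S   [S → ( S )]
(((S)))S ⇒ (((())))S   [S → ( )]
(((())))S ⇒ (((())))SS   [S → S S]
(((())))SS ⇒ (((())))(S)S   [S → ( S )]
(((())))(S)S ⇒ (((())))(())S   [S → ( )]
(((())))(())S ⇒ (((())))(())SS   [S → S S]
(((())))(())SS ⇒ (((())))(())()S   [S → ( )]
(((())))(())()S ⇒ (((())))(())()(S)   [S → ( S )]
(((())))(())()(S) ⇒ (((())))(())()(())   [S → ( )]

S⇒SS⇒(S)S⇒((S))S⇒(((S)))S⇒(((())))S⇒(((())))SS⇒(((())))(S)S⇒(((())))(())S⇒(((())))(())SS⇒(((())))(())()S⇒(((())))(())()(S)⇒(((())))(())()(())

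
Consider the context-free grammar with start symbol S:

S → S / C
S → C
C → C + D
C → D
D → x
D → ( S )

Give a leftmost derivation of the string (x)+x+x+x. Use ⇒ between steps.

S ⇒ C ⇒ C+D ⇒ C+D+D ⇒ C+D+D+D ⇒ D+D+D+D ⇒ (S)+D+D+D ⇒ (C)+D+D+D ⇒ (D)+D+D+D ⇒ (x)+D+D+D ⇒ (x)+x+D+D ⇒ (x)+x+x+D ⇒ (x)+x+x+x

S ⇒ C   [S → C]
C ⇒ C+D   [C → C + D]
C+D ⇒ C+D+D   [C → C + D]
C+D+D ⇒ C+D+D+D   [C → C + D]
C+D+D+D ⇒ D+D+D+D   [C → D]
D+D+D+D ⇒ (S)+D+D+D   [D → ( S )]
(S)+D+D+D ⇒ (C)+D+D+D   [S → C]
(C)+D+D+D ⇒ (D)+D+D+D   [C → D]
(D)+D+D+D ⇒ (x)+D+D+D   [D → x]
(x)+D+D+D ⇒ (x)+x+D+D   [D → x]
(x)+x+D+D ⇒ (x)+x+x+D   [D → x]
(x)+x+x+D ⇒ (x)+x+x+x   [D → x]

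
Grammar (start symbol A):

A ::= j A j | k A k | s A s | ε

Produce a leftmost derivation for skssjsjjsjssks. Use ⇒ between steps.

A ⇒ sAs ⇒ skAks ⇒ sksAsks ⇒ skssAssks ⇒ skssjAjssks ⇒ skssjsAsjssks ⇒ skssjsjAjsjssks ⇒ skssjsjjsjssks

A ⇒ sAs   [A ::= s A s]
sAs ⇒ skAks   [A ::= k A k]
skAks ⇒ sksAsks   [A ::= s A s]
sksAsks ⇒ skssAssks   [A ::= s A s]
skssAssks ⇒ skssjAjssks   [A ::= j A j]
skssjAjssks ⇒ skssjsAsjssks   [A ::= s A s]
skssjsAsjssks ⇒ skssjsjAjsjssks   [A ::= j A j]
skssjsjAjsjssks ⇒ skssjsjjsjssks   [A ::= ε]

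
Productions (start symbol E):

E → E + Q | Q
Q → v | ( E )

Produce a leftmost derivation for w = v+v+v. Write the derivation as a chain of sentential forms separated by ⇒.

E ⇒ E+Q ⇒ E+Q+Q ⇒ Q+Q+Q ⇒ v+Q+Q ⇒ v+v+Q ⇒ v+v+v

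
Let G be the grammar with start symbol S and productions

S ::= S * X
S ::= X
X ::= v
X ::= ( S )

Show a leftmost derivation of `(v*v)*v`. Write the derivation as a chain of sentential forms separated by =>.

S => S*X   [S ::= S * X]
S*X => X*X   [S ::= X]
X*X => (S)*X   [X ::= ( S )]
(S)*X => (S*X)*X   [S ::= S * X]
(S*X)*X => (X*X)*X   [S ::= X]
(X*X)*X => (v*X)*X   [X ::= v]
(v*X)*X => (v*v)*X   [X ::= v]
(v*v)*X => (v*v)*v   [X ::= v]

S => S*X => X*X => (S)*X => (S*X)*X => (X*X)*X => (v*X)*X => (v*v)*X => (v*v)*v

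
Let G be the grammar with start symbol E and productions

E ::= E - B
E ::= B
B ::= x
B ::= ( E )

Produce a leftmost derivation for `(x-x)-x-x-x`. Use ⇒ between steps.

E ⇒ E-B ⇒ E-B-B ⇒ E-B-B-B ⇒ B-B-B-B ⇒ (E)-B-B-B ⇒ (E-B)-B-B-B ⇒ (B-B)-B-B-B ⇒ (x-B)-B-B-B ⇒ (x-x)-B-B-B ⇒ (x-x)-x-B-B ⇒ (x-x)-x-x-B ⇒ (x-x)-x-x-x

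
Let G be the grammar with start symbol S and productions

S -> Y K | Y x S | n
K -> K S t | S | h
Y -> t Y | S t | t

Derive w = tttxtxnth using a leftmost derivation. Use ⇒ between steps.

S ⇒ YK   [S -> Y K]
YK ⇒ StK   [Y -> S t]
StK ⇒ YxStK   [S -> Y x S]
YxStK ⇒ tYxStK   [Y -> t Y]
tYxStK ⇒ ttYxStK   [Y -> t Y]
ttYxStK ⇒ tttxStK   [Y -> t]
tttxStK ⇒ tttxYxStK   [S -> Y x S]
tttxYxStK ⇒ tttxtxStK   [Y -> t]
tttxtxStK ⇒ tttxtxntK   [S -> n]
tttxtxntK ⇒ tttxtxnth   [K -> h]

S ⇒ YK ⇒ StK ⇒ YxStK ⇒ tYxStK ⇒ ttYxStK ⇒ tttxStK ⇒ tttxYxStK ⇒ tttxtxStK ⇒ tttxtxntK ⇒ tttxtxnth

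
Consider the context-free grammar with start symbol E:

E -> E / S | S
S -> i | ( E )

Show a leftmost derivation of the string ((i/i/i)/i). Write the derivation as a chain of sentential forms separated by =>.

E => S => (E) => (E/S) => (S/S) => ((E)/S) => ((E/S)/S) => ((E/S/S)/S) => ((S/S/S)/S) => ((i/S/S)/S) => ((i/i/S)/S) => ((i/i/i)/S) => ((i/i/i)/i)

E => S   [E -> S]
S => (E)   [S -> ( E )]
(E) => (E/S)   [E -> E / S]
(E/S) => (S/S)   [E -> S]
(S/S) => ((E)/S)   [S -> ( E )]
((E)/S) => ((E/S)/S)   [E -> E / S]
((E/S)/S) => ((E/S/S)/S)   [E -> E / S]
((E/S/S)/S) => ((S/S/S)/S)   [E -> S]
((S/S/S)/S) => ((i/S/S)/S)   [S -> i]
((i/S/S)/S) => ((i/i/S)/S)   [S -> i]
((i/i/S)/S) => ((i/i/i)/S)   [S -> i]
((i/i/i)/S) => ((i/i/i)/i)   [S -> i]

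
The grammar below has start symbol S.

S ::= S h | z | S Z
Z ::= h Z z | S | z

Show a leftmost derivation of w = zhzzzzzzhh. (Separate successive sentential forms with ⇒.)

S ⇒ Sh   [S ::= S h]
Sh ⇒ Shh   [S ::= S h]
Shh ⇒ SZhh   [S ::= S Z]
SZhh ⇒ SZZhh   [S ::= S Z]
SZZhh ⇒ SZZZhh   [S ::= S Z]
SZZZhh ⇒ SZZZZhh   [S ::= S Z]
SZZZZhh ⇒ SZZZZZhh   [S ::= S Z]
SZZZZZhh ⇒ zZZZZZhh   [S ::= z]
zZZZZZhh ⇒ zhZzZZZZhh   [Z ::= h Z z]
zhZzZZZZhh ⇒ zhzzZZZZhh   [Z ::= z]
zhzzZZZZhh ⇒ zhzzzZZZhh   [Z ::= z]
zhzzzZZZhh ⇒ zhzzzzZZhh   [Z ::= z]
zhzzzzZZhh ⇒ zhzzzzzZhh   [Z ::= z]
zhzzzzzZhh ⇒ zhzzzzzzhh   [Z ::= z]

S ⇒ Sh ⇒ Shh ⇒ SZhh ⇒ SZZhh ⇒ SZZZhh ⇒ SZZZZhh ⇒ SZZZZZhh ⇒ zZZZZZhh ⇒ zhZzZZZZhh ⇒ zhzzZZZZhh ⇒ zhzzzZZZhh ⇒ zhzzzzZZhh ⇒ zhzzzzzZhh ⇒ zhzzzzzzhh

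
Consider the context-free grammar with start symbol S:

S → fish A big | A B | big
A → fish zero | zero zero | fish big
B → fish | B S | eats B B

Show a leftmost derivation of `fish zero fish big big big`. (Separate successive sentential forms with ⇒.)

S ⇒ A B ⇒ fish zero B ⇒ fish zero B S ⇒ fish zero B S S ⇒ fish zero B S S S ⇒ fish zero fish S S S ⇒ fish zero fish big S S ⇒ fish zero fish big big S ⇒ fish zero fish big big big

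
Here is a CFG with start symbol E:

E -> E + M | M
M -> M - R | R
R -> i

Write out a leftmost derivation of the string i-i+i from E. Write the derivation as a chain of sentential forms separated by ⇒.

E ⇒ E+M   [E -> E + M]
E+M ⇒ M+M   [E -> M]
M+M ⇒ M-R+M   [M -> M - R]
M-R+M ⇒ R-R+M   [M -> R]
R-R+M ⇒ i-R+M   [R -> i]
i-R+M ⇒ i-i+M   [R -> i]
i-i+M ⇒ i-i+R   [M -> R]
i-i+R ⇒ i-i+i   [R -> i]

E ⇒ E+M ⇒ M+M ⇒ M-R+M ⇒ R-R+M ⇒ i-R+M ⇒ i-i+M ⇒ i-i+R ⇒ i-i+i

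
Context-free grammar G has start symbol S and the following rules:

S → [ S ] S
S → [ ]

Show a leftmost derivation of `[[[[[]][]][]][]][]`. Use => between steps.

S => [S]S => [[S]S]S => [[[S]S]S]S => [[[[S]S]S]S]S => [[[[[]]S]S]S]S => [[[[[]][]]S]S]S => [[[[[]][]][]]S]S => [[[[[]][]][]][]]S => [[[[[]][]][]][]][]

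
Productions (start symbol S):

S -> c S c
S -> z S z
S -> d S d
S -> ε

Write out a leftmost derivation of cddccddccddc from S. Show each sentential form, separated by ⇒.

S ⇒ cSc ⇒ cdSdc ⇒ cddSddc ⇒ cddcScddc ⇒ cddccSccddc ⇒ cddccdSdccddc ⇒ cddccddccddc

S ⇒ cSc   [S -> c S c]
cSc ⇒ cdSdc   [S -> d S d]
cdSdc ⇒ cddSddc   [S -> d S d]
cddSddc ⇒ cddcScddc   [S -> c S c]
cddcScddc ⇒ cddccSccddc   [S -> c S c]
cddccSccddc ⇒ cddccdSdccddc   [S -> d S d]
cddccdSdccddc ⇒ cddccddccddc   [S -> ε]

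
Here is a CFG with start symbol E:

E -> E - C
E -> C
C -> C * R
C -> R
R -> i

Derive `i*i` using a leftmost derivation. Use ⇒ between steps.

E ⇒ C ⇒ C*R ⇒ R*R ⇒ i*R ⇒ i*i

E ⇒ C   [E -> C]
C ⇒ C*R   [C -> C * R]
C*R ⇒ R*R   [C -> R]
R*R ⇒ i*R   [R -> i]
i*R ⇒ i*i   [R -> i]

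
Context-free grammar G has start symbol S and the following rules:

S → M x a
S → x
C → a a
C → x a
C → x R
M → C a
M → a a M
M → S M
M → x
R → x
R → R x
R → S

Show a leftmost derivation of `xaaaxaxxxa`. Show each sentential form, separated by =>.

S => Mxa => SMxa => MxaMxa => SMxaMxa => xMxaMxa => xCaxaMxa => xaaaxaMxa => xaaaxaSMxa => xaaaxaxMxa => xaaaxaxxxa

S => Mxa   [S → M x a]
Mxa => SMxa   [M → S M]
SMxa => MxaMxa   [S → M x a]
MxaMxa => SMxaMxa   [M → S M]
SMxaMxa => xMxaMxa   [S → x]
xMxaMxa => xCaxaMxa   [M → C a]
xCaxaMxa => xaaaxaMxa   [C → a a]
xaaaxaMxa => xaaaxaSMxa   [M → S M]
xaaaxaSMxa => xaaaxaxMxa   [S → x]
xaaaxaxMxa => xaaaxaxxxa   [M → x]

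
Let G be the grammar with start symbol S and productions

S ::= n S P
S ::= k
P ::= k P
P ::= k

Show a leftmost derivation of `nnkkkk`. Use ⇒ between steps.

S ⇒ nSP ⇒ nnSPP ⇒ nnkPP ⇒ nnkkPP ⇒ nnkkkP ⇒ nnkkkk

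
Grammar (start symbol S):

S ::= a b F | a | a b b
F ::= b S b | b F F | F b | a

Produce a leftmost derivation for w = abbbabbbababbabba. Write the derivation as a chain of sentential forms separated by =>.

S => abF => abbFF => abbbSbF => abbbabFbF => abbbabbFFbF => abbbabbbSbFbF => abbbabbbabFbFbF => abbbabbbabFbbFbF => abbbabbbababbFbF => abbbabbbababbFbbF => abbbabbbababbabbF => abbbabbbababbabba

S => abF   [S ::= a b F]
abF => abbFF   [F ::= b F F]
abbFF => abbbSbF   [F ::= b S b]
abbbSbF => abbbabFbF   [S ::= a b F]
abbbabFbF => abbbabbFFbF   [F ::= b F F]
abbbabbFFbF => abbbabbbSbFbF   [F ::= b S b]
abbbabbbSbFbF => abbbabbbabFbFbF   [S ::= a b F]
abbbabbbabFbFbF => abbbabbbabFbbFbF   [F ::= F b]
abbbabbbabFbbFbF => abbbabbbababbFbF   [F ::= a]
abbbabbbababbFbF => abbbabbbababbFbbF   [F ::= F b]
abbbabbbababbFbbF => abbbabbbababbabbF   [F ::= a]
abbbabbbababbabbF => abbbabbbababbabba   [F ::= a]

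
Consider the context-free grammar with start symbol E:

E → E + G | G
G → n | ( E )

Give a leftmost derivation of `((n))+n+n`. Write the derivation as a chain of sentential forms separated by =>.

E => E+G => E+G+G => G+G+G => (E)+G+G => (G)+G+G => ((E))+G+G => ((G))+G+G => ((n))+G+G => ((n))+n+G => ((n))+n+n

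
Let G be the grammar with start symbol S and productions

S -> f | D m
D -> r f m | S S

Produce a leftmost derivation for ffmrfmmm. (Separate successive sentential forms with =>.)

S => Dm   [S -> D m]
Dm => SSm   [D -> S S]
SSm => DmSm   [S -> D m]
DmSm => SSmSm   [D -> S S]
SSmSm => fSmSm   [S -> f]
fSmSm => ffmSm   [S -> f]
ffmSm => ffmDmm   [S -> D m]
ffmDmm => ffmrfmmm   [D -> r f m]

S=>Dm=>SSm=>DmSm=>SSmSm=>fSmSm=>ffmSm=>ffmDmm=>ffmrfmmm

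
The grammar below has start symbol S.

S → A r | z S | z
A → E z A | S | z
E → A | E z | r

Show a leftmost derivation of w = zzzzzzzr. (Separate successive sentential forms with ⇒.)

S ⇒ Ar ⇒ EzAr ⇒ AzAr ⇒ EzAzAr ⇒ EzzAzAr ⇒ AzzAzAr ⇒ SzzAzAr ⇒ zSzzAzAr ⇒ zzzzAzAr ⇒ zzzzSzAr ⇒ zzzzzzAr ⇒ zzzzzzzr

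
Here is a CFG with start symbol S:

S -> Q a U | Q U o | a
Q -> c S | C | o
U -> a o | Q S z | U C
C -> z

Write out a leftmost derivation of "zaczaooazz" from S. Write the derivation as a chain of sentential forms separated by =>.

S=>QaU=>CaU=>zaU=>zaUC=>zaQSzC=>zacSSzC=>zacQUoSzC=>zacCUoSzC=>zaczUoSzC=>zaczaooSzC=>zaczaooazC=>zaczaooazz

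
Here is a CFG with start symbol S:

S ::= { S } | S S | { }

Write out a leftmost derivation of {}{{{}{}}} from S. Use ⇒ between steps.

S⇒SS⇒{}S⇒{}{S}⇒{}{{S}}⇒{}{{SS}}⇒{}{{{}S}}⇒{}{{{}{}}}

S ⇒ SS   [S ::= S S]
SS ⇒ {}S   [S ::= { }]
{}S ⇒ {}{S}   [S ::= { S }]
{}{S} ⇒ {}{{S}}   [S ::= { S }]
{}{{S}} ⇒ {}{{SS}}   [S ::= S S]
{}{{SS}} ⇒ {}{{{}S}}   [S ::= { }]
{}{{{}S}} ⇒ {}{{{}{}}}   [S ::= { }]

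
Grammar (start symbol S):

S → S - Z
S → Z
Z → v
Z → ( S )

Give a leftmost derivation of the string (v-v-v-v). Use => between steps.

S => Z   [S → Z]
Z => (S)   [Z → ( S )]
(S) => (S-Z)   [S → S - Z]
(S-Z) => (S-Z-Z)   [S → S - Z]
(S-Z-Z) => (S-Z-Z-Z)   [S → S - Z]
(S-Z-Z-Z) => (Z-Z-Z-Z)   [S → Z]
(Z-Z-Z-Z) => (v-Z-Z-Z)   [Z → v]
(v-Z-Z-Z) => (v-v-Z-Z)   [Z → v]
(v-v-Z-Z) => (v-v-v-Z)   [Z → v]
(v-v-v-Z) => (v-v-v-v)   [Z → v]

S => Z => (S) => (S-Z) => (S-Z-Z) => (S-Z-Z-Z) => (Z-Z-Z-Z) => (v-Z-Z-Z) => (v-v-Z-Z) => (v-v-v-Z) => (v-v-v-v)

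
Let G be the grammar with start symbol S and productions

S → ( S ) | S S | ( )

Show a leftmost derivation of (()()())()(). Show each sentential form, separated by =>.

S => SS   [S → S S]
SS => SSS   [S → S S]
SSS => (S)SS   [S → ( S )]
(S)SS => (SS)SS   [S → S S]
(SS)SS => (SSS)SS   [S → S S]
(SSS)SS => (()SS)SS   [S → ( )]
(()SS)SS => (()()S)SS   [S → ( )]
(()()S)SS => (()()())SS   [S → ( )]
(()()())SS => (()()())()S   [S → ( )]
(()()())()S => (()()())()()   [S → ( )]

S => SS => SSS => (S)SS => (SS)SS => (SSS)SS => (()SS)SS => (()()S)SS => (()()())SS => (()()())()S => (()()())()()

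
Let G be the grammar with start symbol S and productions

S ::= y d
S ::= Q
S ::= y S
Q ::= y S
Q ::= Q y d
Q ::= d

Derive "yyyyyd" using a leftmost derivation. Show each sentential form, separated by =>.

S => yS   [S ::= y S]
yS => yyS   [S ::= y S]
yyS => yyyS   [S ::= y S]
yyyS => yyyQ   [S ::= Q]
yyyQ => yyyyS   [Q ::= y S]
yyyyS => yyyyQ   [S ::= Q]
yyyyQ => yyyyyS   [Q ::= y S]
yyyyyS => yyyyyQ   [S ::= Q]
yyyyyQ => yyyyyd   [Q ::= d]

S => yS => yyS => yyyS => yyyQ => yyyyS => yyyyQ => yyyyyS => yyyyyQ => yyyyyd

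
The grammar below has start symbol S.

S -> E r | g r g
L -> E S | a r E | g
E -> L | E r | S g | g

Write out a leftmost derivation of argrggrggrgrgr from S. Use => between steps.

S => Er => Lr => ESr => LSr => ESSr => LSSr => arESSr => arSgSSr => arErgSSr => argrgSSr => argrgErSr => argrgSgrSr => argrggrggrSr => argrggrggrgrgr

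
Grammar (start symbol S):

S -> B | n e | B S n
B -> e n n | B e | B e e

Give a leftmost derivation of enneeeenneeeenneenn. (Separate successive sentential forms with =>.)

S => BSn   [S -> B S n]
BSn => BeeSn   [B -> B e e]
BeeSn => BeeeSn   [B -> B e]
BeeeSn => enneeeSn   [B -> e n n]
enneeeSn => enneeeBSnn   [S -> B S n]
enneeeBSnn => enneeeBeSnn   [B -> B e]
enneeeBeSnn => enneeeBeeeSnn   [B -> B e e]
enneeeBeeeSnn => enneeeenneeeSnn   [B -> e n n]
enneeeenneeeSnn => enneeeenneeeBnn   [S -> B]
enneeeenneeeBnn => enneeeenneeeBenn   [B -> B e]
enneeeenneeeBenn => enneeeenneeeBeenn   [B -> B e]
enneeeenneeeBeenn => enneeeenneeeenneenn   [B -> e n n]

S=>BSn=>BeeSn=>BeeeSn=>enneeeSn=>enneeeBSnn=>enneeeBeSnn=>enneeeBeeeSnn=>enneeeenneeeSnn=>enneeeenneeeBnn=>enneeeenneeeBenn=>enneeeenneeeBeenn=>enneeeenneeeenneenn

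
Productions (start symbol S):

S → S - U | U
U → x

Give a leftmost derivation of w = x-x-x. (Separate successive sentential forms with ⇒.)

S ⇒ S-U   [S → S - U]
S-U ⇒ S-U-U   [S → S - U]
S-U-U ⇒ U-U-U   [S → U]
U-U-U ⇒ x-U-U   [U → x]
x-U-U ⇒ x-x-U   [U → x]
x-x-U ⇒ x-x-x   [U → x]

S⇒S-U⇒S-U-U⇒U-U-U⇒x-U-U⇒x-x-U⇒x-x-x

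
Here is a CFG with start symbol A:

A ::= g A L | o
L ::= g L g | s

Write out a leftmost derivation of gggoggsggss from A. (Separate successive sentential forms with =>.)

A => gAL => ggALL => gggALLL => gggoLLL => gggogLgLL => gggoggLggLL => gggoggsggLL => gggoggsggsL => gggoggsggss

A => gAL   [A ::= g A L]
gAL => ggALL   [A ::= g A L]
ggALL => gggALLL   [A ::= g A L]
gggALLL => gggoLLL   [A ::= o]
gggoLLL => gggogLgLL   [L ::= g L g]
gggogLgLL => gggoggLggLL   [L ::= g L g]
gggoggLggLL => gggoggsggLL   [L ::= s]
gggoggsggLL => gggoggsggsL   [L ::= s]
gggoggsggsL => gggoggsggss   [L ::= s]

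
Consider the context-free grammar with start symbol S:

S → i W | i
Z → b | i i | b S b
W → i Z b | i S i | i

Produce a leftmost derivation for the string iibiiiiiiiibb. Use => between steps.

S => iW => iiZb => iibSbb => iibiWbb => iibiiSibb => iibiiiWibb => iibiiiiSiibb => iibiiiiiWiibb => iibiiiiiiiibb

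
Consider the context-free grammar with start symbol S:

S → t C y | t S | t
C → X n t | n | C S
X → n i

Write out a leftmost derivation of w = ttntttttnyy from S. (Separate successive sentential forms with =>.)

S => tS   [S → t S]
tS => ttCy   [S → t C y]
ttCy => ttCSy   [C → C S]
ttCSy => ttnSy   [C → n]
ttnSy => ttntSy   [S → t S]
ttntSy => ttnttSy   [S → t S]
ttnttSy => ttntttSy   [S → t S]
ttntttSy => ttnttttSy   [S → t S]
ttnttttSy => ttntttttCyy   [S → t C y]
ttntttttCyy => ttntttttnyy   [C → n]

S=>tS=>ttCy=>ttCSy=>ttnSy=>ttntSy=>ttnttSy=>ttntttSy=>ttnttttSy=>ttntttttCyy=>ttntttttnyy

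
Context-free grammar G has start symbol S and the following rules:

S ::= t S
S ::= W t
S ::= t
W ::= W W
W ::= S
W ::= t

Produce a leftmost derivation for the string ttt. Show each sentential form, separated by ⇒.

S ⇒ Wt ⇒ WWt ⇒ SWt ⇒ tWt ⇒ tSt ⇒ ttt

S ⇒ Wt   [S ::= W t]
Wt ⇒ WWt   [W ::= W W]
WWt ⇒ SWt   [W ::= S]
SWt ⇒ tWt   [S ::= t]
tWt ⇒ tSt   [W ::= S]
tSt ⇒ ttt   [S ::= t]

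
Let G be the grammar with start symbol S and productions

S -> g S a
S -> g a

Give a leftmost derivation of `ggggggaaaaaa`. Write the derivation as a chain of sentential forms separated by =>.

S => gSa   [S -> g S a]
gSa => ggSaa   [S -> g S a]
ggSaa => gggSaaa   [S -> g S a]
gggSaaa => ggggSaaaa   [S -> g S a]
ggggSaaaa => gggggSaaaaa   [S -> g S a]
gggggSaaaaa => ggggggaaaaaa   [S -> g a]

S => gSa => ggSaa => gggSaaa => ggggSaaaa => gggggSaaaaa => ggggggaaaaaa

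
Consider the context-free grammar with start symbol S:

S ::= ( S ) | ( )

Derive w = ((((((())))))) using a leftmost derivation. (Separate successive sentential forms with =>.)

S => (S)   [S ::= ( S )]
(S) => ((S))   [S ::= ( S )]
((S)) => (((S)))   [S ::= ( S )]
(((S))) => ((((S))))   [S ::= ( S )]
((((S)))) => (((((S)))))   [S ::= ( S )]
(((((S))))) => ((((((S))))))   [S ::= ( S )]
((((((S)))))) => ((((((()))))))   [S ::= ( )]

S => (S) => ((S)) => (((S))) => ((((S)))) => (((((S))))) => ((((((S)))))) => ((((((()))))))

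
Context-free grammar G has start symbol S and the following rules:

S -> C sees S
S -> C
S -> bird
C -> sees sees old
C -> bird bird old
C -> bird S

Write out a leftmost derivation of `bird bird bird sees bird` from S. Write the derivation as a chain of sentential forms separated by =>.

S => C sees S => bird S sees S => bird C sees S => bird bird S sees S => bird bird bird sees S => bird bird bird sees bird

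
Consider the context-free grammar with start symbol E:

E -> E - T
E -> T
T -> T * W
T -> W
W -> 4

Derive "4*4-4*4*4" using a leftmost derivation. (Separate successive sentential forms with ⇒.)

E ⇒ E-T   [E -> E - T]
E-T ⇒ T-T   [E -> T]
T-T ⇒ T*W-T   [T -> T * W]
T*W-T ⇒ W*W-T   [T -> W]
W*W-T ⇒ 4*W-T   [W -> 4]
4*W-T ⇒ 4*4-T   [W -> 4]
4*4-T ⇒ 4*4-T*W   [T -> T * W]
4*4-T*W ⇒ 4*4-T*W*W   [T -> T * W]
4*4-T*W*W ⇒ 4*4-W*W*W   [T -> W]
4*4-W*W*W ⇒ 4*4-4*W*W   [W -> 4]
4*4-4*W*W ⇒ 4*4-4*4*W   [W -> 4]
4*4-4*4*W ⇒ 4*4-4*4*4   [W -> 4]

E ⇒ E-T ⇒ T-T ⇒ T*W-T ⇒ W*W-T ⇒ 4*W-T ⇒ 4*4-T ⇒ 4*4-T*W ⇒ 4*4-T*W*W ⇒ 4*4-W*W*W ⇒ 4*4-4*W*W ⇒ 4*4-4*4*W ⇒ 4*4-4*4*4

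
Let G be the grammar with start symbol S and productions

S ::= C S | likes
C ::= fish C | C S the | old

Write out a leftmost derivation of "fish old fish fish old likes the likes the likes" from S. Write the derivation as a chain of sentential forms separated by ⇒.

S ⇒ C S ⇒ fish C S ⇒ fish old S ⇒ fish old C S ⇒ fish old fish C S ⇒ fish old fish fish C S ⇒ fish old fish fish C S the S ⇒ fish old fish fish C S the S the S ⇒ fish old fish fish old S the S the S ⇒ fish old fish fish old likes the S the S ⇒ fish old fish fish old likes the likes the S ⇒ fish old fish fish old likes the likes the likes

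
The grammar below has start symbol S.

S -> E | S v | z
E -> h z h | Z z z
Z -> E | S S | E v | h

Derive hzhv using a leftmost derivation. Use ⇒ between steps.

S ⇒ Sv ⇒ Ev ⇒ hzhv

S ⇒ Sv   [S -> S v]
Sv ⇒ Ev   [S -> E]
Ev ⇒ hzhv   [E -> h z h]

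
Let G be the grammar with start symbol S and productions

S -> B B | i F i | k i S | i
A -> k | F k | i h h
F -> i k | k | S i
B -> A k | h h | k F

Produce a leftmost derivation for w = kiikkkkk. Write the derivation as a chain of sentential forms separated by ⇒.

S ⇒ kiS ⇒ kiBB ⇒ kiAkB ⇒ kiFkkB ⇒ kiikkkB ⇒ kiikkkkF ⇒ kiikkkkk

S ⇒ kiS   [S -> k i S]
kiS ⇒ kiBB   [S -> B B]
kiBB ⇒ kiAkB   [B -> A k]
kiAkB ⇒ kiFkkB   [A -> F k]
kiFkkB ⇒ kiikkkB   [F -> i k]
kiikkkB ⇒ kiikkkkF   [B -> k F]
kiikkkkF ⇒ kiikkkkk   [F -> k]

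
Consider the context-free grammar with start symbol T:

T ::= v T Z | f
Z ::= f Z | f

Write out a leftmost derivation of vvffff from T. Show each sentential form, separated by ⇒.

T ⇒ vTZ ⇒ vvTZZ ⇒ vvfZZ ⇒ vvffZ ⇒ vvfffZ ⇒ vvffff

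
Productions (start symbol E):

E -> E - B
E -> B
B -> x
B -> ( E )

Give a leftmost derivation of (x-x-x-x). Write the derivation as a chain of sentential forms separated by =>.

E => B => (E) => (E-B) => (E-B-B) => (E-B-B-B) => (B-B-B-B) => (x-B-B-B) => (x-x-B-B) => (x-x-x-B) => (x-x-x-x)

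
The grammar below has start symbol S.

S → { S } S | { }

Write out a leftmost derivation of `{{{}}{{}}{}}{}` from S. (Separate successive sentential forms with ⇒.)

S ⇒ {S}S   [S → { S } S]
{S}S ⇒ {{S}S}S   [S → { S } S]
{{S}S}S ⇒ {{{}}S}S   [S → { }]
{{{}}S}S ⇒ {{{}}{S}S}S   [S → { S } S]
{{{}}{S}S}S ⇒ {{{}}{{}}S}S   [S → { }]
{{{}}{{}}S}S ⇒ {{{}}{{}}{}}S   [S → { }]
{{{}}{{}}{}}S ⇒ {{{}}{{}}{}}{}   [S → { }]

S ⇒ {S}S ⇒ {{S}S}S ⇒ {{{}}S}S ⇒ {{{}}{S}S}S ⇒ {{{}}{{}}S}S ⇒ {{{}}{{}}{}}S ⇒ {{{}}{{}}{}}{}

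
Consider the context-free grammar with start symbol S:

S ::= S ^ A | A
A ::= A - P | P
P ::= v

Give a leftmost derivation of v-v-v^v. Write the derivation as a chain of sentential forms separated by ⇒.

S ⇒ S^A   [S ::= S ^ A]
S^A ⇒ A^A   [S ::= A]
A^A ⇒ A-P^A   [A ::= A - P]
A-P^A ⇒ A-P-P^A   [A ::= A - P]
A-P-P^A ⇒ P-P-P^A   [A ::= P]
P-P-P^A ⇒ v-P-P^A   [P ::= v]
v-P-P^A ⇒ v-v-P^A   [P ::= v]
v-v-P^A ⇒ v-v-v^A   [P ::= v]
v-v-v^A ⇒ v-v-v^P   [A ::= P]
v-v-v^P ⇒ v-v-v^v   [P ::= v]

S ⇒ S^A ⇒ A^A ⇒ A-P^A ⇒ A-P-P^A ⇒ P-P-P^A ⇒ v-P-P^A ⇒ v-v-P^A ⇒ v-v-v^A ⇒ v-v-v^P ⇒ v-v-v^v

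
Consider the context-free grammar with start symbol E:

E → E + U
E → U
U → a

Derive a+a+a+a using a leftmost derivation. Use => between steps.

E => E+U   [E → E + U]
E+U => E+U+U   [E → E + U]
E+U+U => E+U+U+U   [E → E + U]
E+U+U+U => U+U+U+U   [E → U]
U+U+U+U => a+U+U+U   [U → a]
a+U+U+U => a+a+U+U   [U → a]
a+a+U+U => a+a+a+U   [U → a]
a+a+a+U => a+a+a+a   [U → a]

E=>E+U=>E+U+U=>E+U+U+U=>U+U+U+U=>a+U+U+U=>a+a+U+U=>a+a+a+U=>a+a+a+a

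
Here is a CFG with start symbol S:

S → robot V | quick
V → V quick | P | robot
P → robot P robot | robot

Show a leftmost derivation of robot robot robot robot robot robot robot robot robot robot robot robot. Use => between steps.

S => robot V   [S → robot V]
robot V => robot P   [V → P]
robot P => robot robot P robot   [P → robot P robot]
robot robot P robot => robot robot robot P robot robot   [P → robot P robot]
robot robot robot P robot robot => robot robot robot robot P robot robot robot   [P → robot P robot]
robot robot robot robot P robot robot robot => robot robot robot robot robot P robot robot robot robot   [P → robot P robot]
robot robot robot robot robot P robot robot robot robot => robot robot robot robot robot robot P robot robot robot robot robot   [P → robot P robot]
robot robot robot robot robot robot P robot robot robot robot robot => robot robot robot robot robot robot robot robot robot robot robot robot   [P → robot]

S => robot V => robot P => robot robot P robot => robot robot robot P robot robot => robot robot robot robot P robot robot robot => robot robot robot robot robot P robot robot robot robot => robot robot robot robot robot robot P robot robot robot robot robot => robot robot robot robot robot robot robot robot robot robot robot robot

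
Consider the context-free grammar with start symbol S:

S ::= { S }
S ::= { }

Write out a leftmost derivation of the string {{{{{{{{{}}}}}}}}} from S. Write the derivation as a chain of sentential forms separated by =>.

S => {S} => {{S}} => {{{S}}} => {{{{S}}}} => {{{{{S}}}}} => {{{{{{S}}}}}} => {{{{{{{S}}}}}}} => {{{{{{{{S}}}}}}}} => {{{{{{{{{}}}}}}}}}

S => {S}   [S ::= { S }]
{S} => {{S}}   [S ::= { S }]
{{S}} => {{{S}}}   [S ::= { S }]
{{{S}}} => {{{{S}}}}   [S ::= { S }]
{{{{S}}}} => {{{{{S}}}}}   [S ::= { S }]
{{{{{S}}}}} => {{{{{{S}}}}}}   [S ::= { S }]
{{{{{{S}}}}}} => {{{{{{{S}}}}}}}   [S ::= { S }]
{{{{{{{S}}}}}}} => {{{{{{{{S}}}}}}}}   [S ::= { S }]
{{{{{{{{S}}}}}}}} => {{{{{{{{{}}}}}}}}}   [S ::= { }]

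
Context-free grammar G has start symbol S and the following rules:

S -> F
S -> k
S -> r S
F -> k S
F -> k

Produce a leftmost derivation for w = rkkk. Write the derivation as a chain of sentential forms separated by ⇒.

S ⇒ rS ⇒ rF ⇒ rkS ⇒ rkF ⇒ rkkS ⇒ rkkk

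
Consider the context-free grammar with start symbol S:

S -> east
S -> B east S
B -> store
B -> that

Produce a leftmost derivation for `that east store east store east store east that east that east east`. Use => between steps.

S => B east S => that east S => that east B east S => that east store east S => that east store east B east S => that east store east store east S => that east store east store east B east S => that east store east store east store east S => that east store east store east store east B east S => that east store east store east store east that east S => that east store east store east store east that east B east S => that east store east store east store east that east that east S => that east store east store east store east that east that east east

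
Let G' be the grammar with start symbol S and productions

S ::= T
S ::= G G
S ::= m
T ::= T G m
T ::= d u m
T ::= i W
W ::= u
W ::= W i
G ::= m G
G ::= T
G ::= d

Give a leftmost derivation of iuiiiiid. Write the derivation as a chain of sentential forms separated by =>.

S => GG   [S ::= G G]
GG => TG   [G ::= T]
TG => iWG   [T ::= i W]
iWG => iWiG   [W ::= W i]
iWiG => iWiiG   [W ::= W i]
iWiiG => iWiiiG   [W ::= W i]
iWiiiG => iWiiiiG   [W ::= W i]
iWiiiiG => iWiiiiiG   [W ::= W i]
iWiiiiiG => iuiiiiiG   [W ::= u]
iuiiiiiG => iuiiiiid   [G ::= d]

S => GG => TG => iWG => iWiG => iWiiG => iWiiiG => iWiiiiG => iWiiiiiG => iuiiiiiG => iuiiiiid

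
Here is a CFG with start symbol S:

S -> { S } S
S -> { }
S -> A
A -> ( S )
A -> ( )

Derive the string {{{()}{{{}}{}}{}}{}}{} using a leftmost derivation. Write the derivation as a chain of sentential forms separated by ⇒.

S⇒{S}S⇒{{S}S}S⇒{{{S}S}S}S⇒{{{A}S}S}S⇒{{{()}S}S}S⇒{{{()}{S}S}S}S⇒{{{()}{{S}S}S}S}S⇒{{{()}{{{}}S}S}S}S⇒{{{()}{{{}}{}}S}S}S⇒{{{()}{{{}}{}}{}}S}S⇒{{{()}{{{}}{}}{}}{}}S⇒{{{()}{{{}}{}}{}}{}}{}

S ⇒ {S}S   [S -> { S } S]
{S}S ⇒ {{S}S}S   [S -> { S } S]
{{S}S}S ⇒ {{{S}S}S}S   [S -> { S } S]
{{{S}S}S}S ⇒ {{{A}S}S}S   [S -> A]
{{{A}S}S}S ⇒ {{{()}S}S}S   [A -> ( )]
{{{()}S}S}S ⇒ {{{()}{S}S}S}S   [S -> { S } S]
{{{()}{S}S}S}S ⇒ {{{()}{{S}S}S}S}S   [S -> { S } S]
{{{()}{{S}S}S}S}S ⇒ {{{()}{{{}}S}S}S}S   [S -> { }]
{{{()}{{{}}S}S}S}S ⇒ {{{()}{{{}}{}}S}S}S   [S -> { }]
{{{()}{{{}}{}}S}S}S ⇒ {{{()}{{{}}{}}{}}S}S   [S -> { }]
{{{()}{{{}}{}}{}}S}S ⇒ {{{()}{{{}}{}}{}}{}}S   [S -> { }]
{{{()}{{{}}{}}{}}{}}S ⇒ {{{()}{{{}}{}}{}}{}}{}   [S -> { }]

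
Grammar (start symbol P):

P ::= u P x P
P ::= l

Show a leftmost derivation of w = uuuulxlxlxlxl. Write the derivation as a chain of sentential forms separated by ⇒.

P ⇒ uPxP ⇒ uuPxPxP ⇒ uuuPxPxPxP ⇒ uuuuPxPxPxPxP ⇒ uuuulxPxPxPxP ⇒ uuuulxlxPxPxP ⇒ uuuulxlxlxPxP ⇒ uuuulxlxlxlxP ⇒ uuuulxlxlxlxl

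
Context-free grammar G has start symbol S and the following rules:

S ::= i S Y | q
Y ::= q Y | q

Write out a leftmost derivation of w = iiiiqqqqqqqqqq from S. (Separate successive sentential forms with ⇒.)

S⇒iSY⇒iiSYY⇒iiiSYYY⇒iiiiSYYYY⇒iiiiqYYYY⇒iiiiqqYYYY⇒iiiiqqqYYYY⇒iiiiqqqqYYYY⇒iiiiqqqqqYYY⇒iiiiqqqqqqYY⇒iiiiqqqqqqqYY⇒iiiiqqqqqqqqYY⇒iiiiqqqqqqqqqY⇒iiiiqqqqqqqqqq

S ⇒ iSY   [S ::= i S Y]
iSY ⇒ iiSYY   [S ::= i S Y]
iiSYY ⇒ iiiSYYY   [S ::= i S Y]
iiiSYYY ⇒ iiiiSYYYY   [S ::= i S Y]
iiiiSYYYY ⇒ iiiiqYYYY   [S ::= q]
iiiiqYYYY ⇒ iiiiqqYYYY   [Y ::= q Y]
iiiiqqYYYY ⇒ iiiiqqqYYYY   [Y ::= q Y]
iiiiqqqYYYY ⇒ iiiiqqqqYYYY   [Y ::= q Y]
iiiiqqqqYYYY ⇒ iiiiqqqqqYYY   [Y ::= q]
iiiiqqqqqYYY ⇒ iiiiqqqqqqYY   [Y ::= q]
iiiiqqqqqqYY ⇒ iiiiqqqqqqqYY   [Y ::= q Y]
iiiiqqqqqqqYY ⇒ iiiiqqqqqqqqYY   [Y ::= q Y]
iiiiqqqqqqqqYY ⇒ iiiiqqqqqqqqqY   [Y ::= q]
iiiiqqqqqqqqqY ⇒ iiiiqqqqqqqqqq   [Y ::= q]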